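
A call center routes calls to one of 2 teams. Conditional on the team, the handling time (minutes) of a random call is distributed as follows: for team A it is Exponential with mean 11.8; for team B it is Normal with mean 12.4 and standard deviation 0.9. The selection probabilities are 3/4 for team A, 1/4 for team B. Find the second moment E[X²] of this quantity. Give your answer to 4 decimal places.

For each component E[X²] = Var + (mean)², giving A: 278.48; B: 154.57.
Overall E[X²] = 0.75·278.48 + 0.25·154.57 = 247.503.

247.5025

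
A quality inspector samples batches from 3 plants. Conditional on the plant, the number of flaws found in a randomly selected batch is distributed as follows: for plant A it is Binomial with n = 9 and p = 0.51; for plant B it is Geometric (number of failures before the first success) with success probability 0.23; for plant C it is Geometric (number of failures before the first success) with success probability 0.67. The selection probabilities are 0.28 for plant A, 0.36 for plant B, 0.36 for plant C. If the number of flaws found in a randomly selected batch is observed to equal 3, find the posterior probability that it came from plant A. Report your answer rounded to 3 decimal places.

Likelihoods P(X=3 | ·): A: 0.154229; B: 0.105003; C: 0.0240778.
Posterior ∝ prior × likelihood. Numerator for A: 0.28·0.154229 = 0.0431841.
Normalizing constant: 0.28·0.154229 + 0.36·0.105003 + 0.36·0.0240778 = 0.0896531.
P(A | observation) = 0.0431841 / 0.0896531 = 0.481681.

0.482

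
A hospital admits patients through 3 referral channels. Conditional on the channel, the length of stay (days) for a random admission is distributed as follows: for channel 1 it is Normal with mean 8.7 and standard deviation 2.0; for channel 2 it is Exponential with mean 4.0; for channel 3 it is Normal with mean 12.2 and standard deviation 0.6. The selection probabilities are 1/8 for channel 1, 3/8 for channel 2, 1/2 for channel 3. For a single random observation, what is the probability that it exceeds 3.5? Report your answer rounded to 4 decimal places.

Conditional on each channel, P(X > 3.5): 1: 0.995339; 2: 0.416862; 3: 1.
By total probability, P(X > 3.5) = 0.125·0.995339 + 0.375·0.416862 + 0.5·1 = 0.780741.

0.7807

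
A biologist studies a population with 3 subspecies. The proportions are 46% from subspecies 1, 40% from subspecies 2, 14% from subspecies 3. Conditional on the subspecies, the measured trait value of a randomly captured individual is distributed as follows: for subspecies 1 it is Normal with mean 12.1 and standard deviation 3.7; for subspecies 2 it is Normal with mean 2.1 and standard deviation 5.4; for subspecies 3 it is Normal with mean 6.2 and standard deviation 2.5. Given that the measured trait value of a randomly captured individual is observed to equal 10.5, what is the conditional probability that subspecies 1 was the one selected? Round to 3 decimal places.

Likelihoods f(10.5 | ·): 1: 0.0981979; 2: 0.022033; 3: 0.0363548.
Posterior ∝ prior × likelihood. Numerator for 1: 0.46·0.0981979 = 0.045171.
Normalizing constant: 0.46·0.0981979 + 0.4·0.022033 + 0.14·0.0363548 = 0.0590739.
P(1 | observation) = 0.045171 / 0.0590739 = 0.764653.

0.765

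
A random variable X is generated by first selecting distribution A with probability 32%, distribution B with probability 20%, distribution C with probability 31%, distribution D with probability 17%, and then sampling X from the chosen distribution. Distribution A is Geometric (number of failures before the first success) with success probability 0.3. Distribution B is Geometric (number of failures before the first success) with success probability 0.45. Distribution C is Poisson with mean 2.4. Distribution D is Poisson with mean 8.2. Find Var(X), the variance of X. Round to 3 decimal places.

10.636

Per component, A: μ=2.33333, E[X²]=13.2222; B: μ=1.22222, E[X²]=4.20988; C: μ=2.4, E[X²]=8.16; D: μ=8.2, E[X²]=75.44.
E[X] = 0.32·2.33333 + 0.2·1.22222 + 0.31·2.4 + 0.17·8.2 = 3.12911.
E[X²] = 0.32·13.2222 + 0.2·4.20988 + 0.31·8.16 + 0.17·75.44 = 20.4275.
Var(X) = E[X²] − (E[X])² = 20.4275 − 9.79134 = 10.6362.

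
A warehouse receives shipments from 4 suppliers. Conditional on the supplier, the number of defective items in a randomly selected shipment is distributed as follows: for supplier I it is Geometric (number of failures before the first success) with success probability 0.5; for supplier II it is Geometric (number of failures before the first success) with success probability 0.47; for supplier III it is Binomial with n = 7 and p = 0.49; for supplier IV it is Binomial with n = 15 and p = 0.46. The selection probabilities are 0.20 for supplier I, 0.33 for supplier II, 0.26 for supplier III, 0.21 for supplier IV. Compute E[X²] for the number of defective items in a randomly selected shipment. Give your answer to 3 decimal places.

For each component E[X²] = Var + (mean)², giving I: 3; II: 3.67089; III: 13.5142; IV: 51.336.
Overall E[X²] = 0.2·3 + 0.33·3.67089 + 0.26·13.5142 + 0.21·51.336 = 16.1056.

16.106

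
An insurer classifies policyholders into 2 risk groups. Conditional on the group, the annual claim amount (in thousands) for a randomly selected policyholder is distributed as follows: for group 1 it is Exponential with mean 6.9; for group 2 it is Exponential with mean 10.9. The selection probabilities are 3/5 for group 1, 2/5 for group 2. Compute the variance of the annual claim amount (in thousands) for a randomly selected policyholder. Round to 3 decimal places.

79.930

Per component, 1: μ=6.9, E[X²]=95.22; 2: μ=10.9, E[X²]=237.62.
E[X] = 0.6·6.9 + 0.4·10.9 = 8.5.
E[X²] = 0.6·95.22 + 0.4·237.62 = 152.18.
Var(X) = E[X²] − (E[X])² = 152.18 − 72.25 = 79.93.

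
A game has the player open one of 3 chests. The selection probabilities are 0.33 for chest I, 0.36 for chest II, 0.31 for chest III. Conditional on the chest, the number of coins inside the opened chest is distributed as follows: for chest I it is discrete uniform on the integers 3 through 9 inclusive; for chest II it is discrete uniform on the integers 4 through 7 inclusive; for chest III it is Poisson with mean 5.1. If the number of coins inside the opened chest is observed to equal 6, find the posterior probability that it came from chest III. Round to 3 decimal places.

0.252

Likelihoods P(X=6 | ·): I: 0.142857; II: 0.25; III: 0.149.
Posterior ∝ prior × likelihood. Numerator for III: 0.31·0.149 = 0.04619.
Normalizing constant: 0.33·0.142857 + 0.36·0.25 + 0.31·0.149 = 0.183333.
P(III | observation) = 0.04619 / 0.183333 = 0.251946.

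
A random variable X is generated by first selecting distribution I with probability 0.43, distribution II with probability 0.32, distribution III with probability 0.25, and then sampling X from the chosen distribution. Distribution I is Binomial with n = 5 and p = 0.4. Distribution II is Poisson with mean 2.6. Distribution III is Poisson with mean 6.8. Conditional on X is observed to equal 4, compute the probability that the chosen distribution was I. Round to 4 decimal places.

0.3204

Likelihoods P(X=4 | ·): I: 0.0768; II: 0.141422; III: 0.0992252.
Posterior ∝ prior × likelihood. Numerator for I: 0.43·0.0768 = 0.033024.
Normalizing constant: 0.43·0.0768 + 0.32·0.141422 + 0.25·0.0992252 = 0.103085.
P(I | observation) = 0.033024 / 0.103085 = 0.320356.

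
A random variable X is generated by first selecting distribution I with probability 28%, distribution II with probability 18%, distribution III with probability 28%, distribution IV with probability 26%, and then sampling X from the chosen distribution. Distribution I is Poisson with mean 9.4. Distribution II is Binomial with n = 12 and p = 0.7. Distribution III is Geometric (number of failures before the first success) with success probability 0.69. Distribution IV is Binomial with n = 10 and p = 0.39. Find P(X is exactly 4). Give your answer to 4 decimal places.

Conditional on each component, P(X = 4): I: 0.0269111; II: 0.00779772; III: 0.00637229; IV: 0.250298.
By total probability, P(X = 4) = 0.28·0.0269111 + 0.18·0.00779772 + 0.28·0.00637229 + 0.26·0.250298 = 0.0758003.

0.0758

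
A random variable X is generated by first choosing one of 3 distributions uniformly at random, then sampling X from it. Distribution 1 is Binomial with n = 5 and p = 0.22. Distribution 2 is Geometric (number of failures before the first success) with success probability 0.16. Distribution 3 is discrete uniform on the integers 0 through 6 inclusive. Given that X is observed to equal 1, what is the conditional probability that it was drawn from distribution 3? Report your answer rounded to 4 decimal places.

Likelihoods P(X=1 | ·): 1: 0.407166; 2: 0.1344; 3: 0.142857.
Posterior ∝ prior × likelihood. Numerator for 3: 0.333333·0.142857 = 0.047619.
Normalizing constant: 0.333333·0.407166 + 0.333333·0.1344 + 0.333333·0.142857 = 0.228141.
P(3 | observation) = 0.047619 / 0.228141 = 0.208726.

0.2087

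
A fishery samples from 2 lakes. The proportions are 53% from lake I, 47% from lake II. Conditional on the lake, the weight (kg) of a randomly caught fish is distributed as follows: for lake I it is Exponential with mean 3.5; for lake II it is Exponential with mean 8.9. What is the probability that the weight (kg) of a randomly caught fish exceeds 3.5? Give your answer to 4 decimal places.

Conditional on each lake, P(X > 3.5): I: 0.367879; II: 0.674854.
By total probability, P(X > 3.5) = 0.53·0.367879 + 0.47·0.674854 = 0.512158.

0.5122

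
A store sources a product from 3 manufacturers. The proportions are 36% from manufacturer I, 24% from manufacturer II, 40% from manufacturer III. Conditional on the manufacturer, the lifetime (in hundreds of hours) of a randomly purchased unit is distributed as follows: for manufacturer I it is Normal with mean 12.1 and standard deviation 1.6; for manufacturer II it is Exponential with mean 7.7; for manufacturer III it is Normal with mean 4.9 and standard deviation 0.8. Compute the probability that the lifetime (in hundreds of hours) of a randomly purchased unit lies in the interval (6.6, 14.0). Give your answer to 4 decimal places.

Conditional on each manufacturer, P(6.6 < X < 14.0): I: 0.882191; II: 0.262052; III: 0.0167933.
By total probability, P(6.6 < X < 14.0) = 0.36·0.882191 + 0.24·0.262052 + 0.4·0.0167933 = 0.387199.

0.3872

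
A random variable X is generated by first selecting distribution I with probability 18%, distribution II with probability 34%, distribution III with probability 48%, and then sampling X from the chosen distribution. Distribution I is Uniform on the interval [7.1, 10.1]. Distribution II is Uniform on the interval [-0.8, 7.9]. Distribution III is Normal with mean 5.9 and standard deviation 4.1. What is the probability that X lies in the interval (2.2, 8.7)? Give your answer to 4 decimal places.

0.5920

Conditional on each component, P(2.2 < X < 8.7): I: 0.533333; II: 0.655172; III: 0.569262.
By total probability, P(2.2 < X < 8.7) = 0.18·0.533333 + 0.34·0.655172 + 0.48·0.569262 = 0.592004.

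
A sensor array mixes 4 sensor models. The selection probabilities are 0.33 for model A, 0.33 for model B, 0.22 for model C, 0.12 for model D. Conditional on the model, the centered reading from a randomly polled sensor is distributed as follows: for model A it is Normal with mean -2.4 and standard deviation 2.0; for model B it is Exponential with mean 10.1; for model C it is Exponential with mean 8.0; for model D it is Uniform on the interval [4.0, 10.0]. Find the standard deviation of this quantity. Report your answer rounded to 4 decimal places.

Per component, A: μ=-2.4, E[X²]=9.76; B: μ=10.1, E[X²]=204.02; C: μ=8, E[X²]=128; D: μ=7, E[X²]=52.
E[X] = 0.33·-2.4 + 0.33·10.1 + 0.22·8 + 0.12·7 = 5.141.
E[X²] = 0.33·9.76 + 0.33·204.02 + 0.22·128 + 0.12·52 = 104.947.
Var(X) = E[X²] − (E[X])² = 104.947 − 26.4299 = 78.5175.
SD(X) = √78.5175 = 8.86101.

8.8610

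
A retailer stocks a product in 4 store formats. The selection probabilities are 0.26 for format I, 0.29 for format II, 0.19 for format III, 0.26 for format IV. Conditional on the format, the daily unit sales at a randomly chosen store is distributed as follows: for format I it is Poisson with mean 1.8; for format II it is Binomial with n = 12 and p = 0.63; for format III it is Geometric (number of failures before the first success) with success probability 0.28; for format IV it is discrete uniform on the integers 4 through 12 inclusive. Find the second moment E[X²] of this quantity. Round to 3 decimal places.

40.071

For each component E[X²] = Var + (mean)², giving I: 5.04; II: 59.9508; III: 15.7959; IV: 70.6667.
Overall E[X²] = 0.26·5.04 + 0.29·59.9508 + 0.19·15.7959 + 0.26·70.6667 = 40.0707.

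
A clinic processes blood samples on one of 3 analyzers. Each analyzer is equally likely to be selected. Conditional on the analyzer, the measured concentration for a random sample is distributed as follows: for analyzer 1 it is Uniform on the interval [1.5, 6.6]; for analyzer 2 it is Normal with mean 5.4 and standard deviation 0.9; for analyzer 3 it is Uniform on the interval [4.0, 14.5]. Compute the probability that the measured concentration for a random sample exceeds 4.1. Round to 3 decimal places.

Conditional on each analyzer, P(X > 4.1): 1: 0.490196; 2: 0.925693; 3: 0.990476.
By total probability, P(X > 4.1) = 0.333333·0.490196 + 0.333333·0.925693 + 0.333333·0.990476 = 0.802122.

0.802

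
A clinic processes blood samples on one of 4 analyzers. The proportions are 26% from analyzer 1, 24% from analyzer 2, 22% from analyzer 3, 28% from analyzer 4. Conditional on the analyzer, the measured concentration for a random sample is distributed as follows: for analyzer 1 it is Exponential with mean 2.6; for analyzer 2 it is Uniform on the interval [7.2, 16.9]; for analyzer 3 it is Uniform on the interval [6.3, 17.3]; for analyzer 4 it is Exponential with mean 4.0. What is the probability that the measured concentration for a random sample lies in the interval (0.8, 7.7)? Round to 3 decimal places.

Conditional on each analyzer, P(0.8 < X < 7.7): 1: 0.683402; 2: 0.0515464; 3: 0.127273; 4: 0.672855.
By total probability, P(0.8 < X < 7.7) = 0.26·0.683402 + 0.24·0.0515464 + 0.22·0.127273 + 0.28·0.672855 = 0.406455.

0.406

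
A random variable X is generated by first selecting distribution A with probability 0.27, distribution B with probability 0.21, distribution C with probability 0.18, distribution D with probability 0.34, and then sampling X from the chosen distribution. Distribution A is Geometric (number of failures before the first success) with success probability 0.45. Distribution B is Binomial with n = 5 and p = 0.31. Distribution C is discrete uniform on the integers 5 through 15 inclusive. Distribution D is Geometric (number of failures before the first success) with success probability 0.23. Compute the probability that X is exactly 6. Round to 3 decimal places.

Conditional on each component, P(X = 6): A: 0.0124563; B: 0; C: 0.0909091; D: 0.0479371.
By total probability, P(X = 6) = 0.27·0.0124563 + 0.21·0 + 0.18·0.0909091 + 0.34·0.0479371 = 0.0360255.

0.036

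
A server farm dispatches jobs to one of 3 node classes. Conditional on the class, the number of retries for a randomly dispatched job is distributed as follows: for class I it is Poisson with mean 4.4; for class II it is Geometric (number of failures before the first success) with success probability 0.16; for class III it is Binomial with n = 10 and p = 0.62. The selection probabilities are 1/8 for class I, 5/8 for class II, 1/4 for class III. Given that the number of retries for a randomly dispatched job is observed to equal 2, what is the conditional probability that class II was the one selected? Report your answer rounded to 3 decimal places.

0.808

Likelihoods P(X=2 | ·): I: 0.118845; II: 0.112896; III: 0.00752081.
Posterior ∝ prior × likelihood. Numerator for II: 0.625·0.112896 = 0.07056.
Normalizing constant: 0.125·0.118845 + 0.625·0.112896 + 0.25·0.00752081 = 0.0872958.
P(II | observation) = 0.07056 / 0.0872958 = 0.808286.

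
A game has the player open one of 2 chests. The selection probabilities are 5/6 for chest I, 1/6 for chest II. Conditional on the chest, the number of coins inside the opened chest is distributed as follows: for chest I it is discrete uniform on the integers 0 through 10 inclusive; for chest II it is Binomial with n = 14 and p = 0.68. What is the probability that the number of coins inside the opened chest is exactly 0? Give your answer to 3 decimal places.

0.076

Conditional on each chest, P(X = 0): I: 0.0909091; II: 1.18059e-07.
By total probability, P(X = 0) = 0.833333·0.0909091 + 0.166667·1.18059e-07 = 0.0757576.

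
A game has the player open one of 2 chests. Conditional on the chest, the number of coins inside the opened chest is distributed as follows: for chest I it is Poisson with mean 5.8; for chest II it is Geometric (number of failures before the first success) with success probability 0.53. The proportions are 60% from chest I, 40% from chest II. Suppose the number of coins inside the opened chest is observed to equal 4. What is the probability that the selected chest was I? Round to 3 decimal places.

0.892

Likelihoods P(X=4 | ·): I: 0.142755; II: 0.0258623.
Posterior ∝ prior × likelihood. Numerator for I: 0.6·0.142755 = 0.0856533.
Normalizing constant: 0.6·0.142755 + 0.4·0.0258623 = 0.0959982.
P(I | observation) = 0.0856533 / 0.0959982 = 0.892238.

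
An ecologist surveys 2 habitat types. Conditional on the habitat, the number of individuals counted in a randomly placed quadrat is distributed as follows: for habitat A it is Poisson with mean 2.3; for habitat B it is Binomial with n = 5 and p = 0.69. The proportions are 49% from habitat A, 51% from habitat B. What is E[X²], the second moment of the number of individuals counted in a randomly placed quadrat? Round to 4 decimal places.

10.3348

For each component E[X²] = Var + (mean)², giving A: 7.59; B: 12.972.
Overall E[X²] = 0.49·7.59 + 0.51·12.972 = 10.3348.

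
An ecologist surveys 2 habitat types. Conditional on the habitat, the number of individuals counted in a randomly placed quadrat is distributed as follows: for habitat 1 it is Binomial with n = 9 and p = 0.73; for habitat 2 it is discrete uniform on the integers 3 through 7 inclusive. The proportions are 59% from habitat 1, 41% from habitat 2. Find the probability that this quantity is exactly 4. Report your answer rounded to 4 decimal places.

0.1123

Conditional on each habitat, P(X = 4): 1: 0.0513429; 2: 0.2.
By total probability, P(X = 4) = 0.59·0.0513429 + 0.41·0.2 = 0.112292.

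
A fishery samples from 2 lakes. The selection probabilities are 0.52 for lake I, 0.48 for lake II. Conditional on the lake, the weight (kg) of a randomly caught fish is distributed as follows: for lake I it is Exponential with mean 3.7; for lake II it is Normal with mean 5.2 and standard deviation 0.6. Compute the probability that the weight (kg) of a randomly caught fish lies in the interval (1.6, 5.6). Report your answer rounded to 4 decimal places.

Conditional on each lake, P(1.6 < X < 5.6): I: 0.428794; II: 0.747507.
By total probability, P(1.6 < X < 5.6) = 0.52·0.428794 + 0.48·0.747507 = 0.581776.

0.5818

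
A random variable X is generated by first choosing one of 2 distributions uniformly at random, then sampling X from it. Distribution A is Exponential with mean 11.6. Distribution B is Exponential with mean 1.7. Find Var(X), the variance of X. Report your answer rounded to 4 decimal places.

93.2275

Per component, A: μ=11.6, E[X²]=269.12; B: μ=1.7, E[X²]=5.78.
E[X] = 0.5·11.6 + 0.5·1.7 = 6.65.
E[X²] = 0.5·269.12 + 0.5·5.78 = 137.45.
Var(X) = E[X²] − (E[X])² = 137.45 − 44.2225 = 93.2275.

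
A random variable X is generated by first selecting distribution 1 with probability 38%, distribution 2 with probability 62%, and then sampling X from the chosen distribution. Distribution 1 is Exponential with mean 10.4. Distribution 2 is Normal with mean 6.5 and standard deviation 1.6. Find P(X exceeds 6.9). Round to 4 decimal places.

0.4445

Conditional on each component, P(X > 6.9): 1: 0.515065; 2: 0.401294.
By total probability, P(X > 6.9) = 0.38·0.515065 + 0.62·0.401294 = 0.444527.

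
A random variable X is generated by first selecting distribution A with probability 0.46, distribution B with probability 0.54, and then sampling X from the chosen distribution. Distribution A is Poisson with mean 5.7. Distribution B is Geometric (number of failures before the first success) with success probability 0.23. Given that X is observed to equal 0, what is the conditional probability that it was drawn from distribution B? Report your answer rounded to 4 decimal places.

Likelihoods P(X=0 | ·): A: 0.00334597; B: 0.23.
Posterior ∝ prior × likelihood. Numerator for B: 0.54·0.23 = 0.1242.
Normalizing constant: 0.46·0.00334597 + 0.54·0.23 = 0.125739.
P(B | observation) = 0.1242 / 0.125739 = 0.987759.

0.9878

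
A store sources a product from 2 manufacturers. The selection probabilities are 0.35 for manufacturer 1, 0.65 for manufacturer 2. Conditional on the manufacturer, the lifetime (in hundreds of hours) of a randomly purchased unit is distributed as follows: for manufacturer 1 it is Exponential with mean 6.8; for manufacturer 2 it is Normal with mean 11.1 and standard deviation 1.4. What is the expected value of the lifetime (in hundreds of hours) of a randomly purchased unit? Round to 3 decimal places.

Component means — 1: 6.8; 2: 11.1.
E[X] = 0.35·6.8 + 0.65·11.1 = 9.595.

9.595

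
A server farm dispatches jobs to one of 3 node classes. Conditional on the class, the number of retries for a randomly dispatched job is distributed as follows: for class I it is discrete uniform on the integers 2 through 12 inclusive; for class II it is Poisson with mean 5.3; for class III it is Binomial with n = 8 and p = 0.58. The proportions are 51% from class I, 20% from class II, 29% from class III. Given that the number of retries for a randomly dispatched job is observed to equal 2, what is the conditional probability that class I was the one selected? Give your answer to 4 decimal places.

Likelihoods P(X=2 | ·): I: 0.0909091; II: 0.0701069; III: 0.0517023.
Posterior ∝ prior × likelihood. Numerator for I: 0.51·0.0909091 = 0.0463636.
Normalizing constant: 0.51·0.0909091 + 0.2·0.0701069 + 0.29·0.0517023 = 0.0753787.
P(I | observation) = 0.0463636 / 0.0753787 = 0.615076.

0.6151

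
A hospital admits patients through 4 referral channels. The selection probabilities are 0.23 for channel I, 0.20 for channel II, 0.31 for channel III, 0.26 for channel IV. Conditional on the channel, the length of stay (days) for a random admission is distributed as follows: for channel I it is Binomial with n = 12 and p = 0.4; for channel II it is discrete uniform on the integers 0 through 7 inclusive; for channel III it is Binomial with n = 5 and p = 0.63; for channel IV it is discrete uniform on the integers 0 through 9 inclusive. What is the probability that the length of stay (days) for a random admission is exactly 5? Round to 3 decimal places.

Conditional on each channel, P(X = 5): I: 0.22703; II: 0.125; III: 0.0992437; IV: 0.1.
By total probability, P(X = 5) = 0.23·0.22703 + 0.2·0.125 + 0.31·0.0992437 + 0.26·0.1 = 0.133983.

0.134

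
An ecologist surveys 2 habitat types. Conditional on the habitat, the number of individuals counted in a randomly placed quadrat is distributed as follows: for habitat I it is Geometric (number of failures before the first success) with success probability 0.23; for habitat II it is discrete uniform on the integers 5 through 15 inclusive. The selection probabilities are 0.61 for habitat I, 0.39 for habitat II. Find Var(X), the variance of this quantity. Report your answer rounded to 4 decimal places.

Per component, I: μ=3.34783, E[X²]=25.7637; II: μ=10, E[X²]=110.
E[X] = 0.61·3.34783 + 0.39·10 = 5.94217.
E[X²] = 0.61·25.7637 + 0.39·110 = 58.6159.
Var(X) = E[X²] − (E[X])² = 58.6159 − 35.3094 = 23.3064.

23.3064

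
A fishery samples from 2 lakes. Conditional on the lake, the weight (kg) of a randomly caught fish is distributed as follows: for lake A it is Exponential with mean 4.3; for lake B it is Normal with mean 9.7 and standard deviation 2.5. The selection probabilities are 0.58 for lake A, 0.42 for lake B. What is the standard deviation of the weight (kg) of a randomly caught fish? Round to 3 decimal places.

4.522

Per component, A: μ=4.3, E[X²]=36.98; B: μ=9.7, E[X²]=100.34.
E[X] = 0.58·4.3 + 0.42·9.7 = 6.568.
E[X²] = 0.58·36.98 + 0.42·100.34 = 63.5912.
Var(X) = E[X²] − (E[X])² = 63.5912 − 43.1386 = 20.4526.
SD(X) = √20.4526 = 4.52245.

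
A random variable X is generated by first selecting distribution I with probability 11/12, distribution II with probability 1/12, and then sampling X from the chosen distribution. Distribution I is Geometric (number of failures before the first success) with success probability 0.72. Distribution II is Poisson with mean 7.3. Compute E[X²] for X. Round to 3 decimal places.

5.683

For each component E[X²] = Var + (mean)², giving I: 0.691358; II: 60.59.
Overall E[X²] = 0.916667·0.691358 + 0.0833333·60.59 = 5.68291.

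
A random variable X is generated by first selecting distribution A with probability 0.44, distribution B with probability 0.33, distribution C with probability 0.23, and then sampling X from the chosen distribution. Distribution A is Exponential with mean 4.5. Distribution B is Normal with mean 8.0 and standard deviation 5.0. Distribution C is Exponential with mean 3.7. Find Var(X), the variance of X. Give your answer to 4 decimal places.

Per component, A: μ=4.5, E[X²]=40.5; B: μ=8, E[X²]=89; C: μ=3.7, E[X²]=27.38.
E[X] = 0.44·4.5 + 0.33·8 + 0.23·3.7 = 5.471.
E[X²] = 0.44·40.5 + 0.33·89 + 0.23·27.38 = 53.4874.
Var(X) = E[X²] − (E[X])² = 53.4874 − 29.9318 = 23.5556.

23.5556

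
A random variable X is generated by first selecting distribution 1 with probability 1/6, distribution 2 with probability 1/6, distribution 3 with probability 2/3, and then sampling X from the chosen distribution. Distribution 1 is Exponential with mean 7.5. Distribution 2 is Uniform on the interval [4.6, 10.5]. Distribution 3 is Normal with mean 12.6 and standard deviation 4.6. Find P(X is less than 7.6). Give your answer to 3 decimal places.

Conditional on each component, P(X < 7.6): 1: 0.636993; 2: 0.508475; 3: 0.138528.
By total probability, P(X < 7.6) = 0.166667·0.636993 + 0.166667·0.508475 + 0.666667·0.138528 = 0.283263.

0.283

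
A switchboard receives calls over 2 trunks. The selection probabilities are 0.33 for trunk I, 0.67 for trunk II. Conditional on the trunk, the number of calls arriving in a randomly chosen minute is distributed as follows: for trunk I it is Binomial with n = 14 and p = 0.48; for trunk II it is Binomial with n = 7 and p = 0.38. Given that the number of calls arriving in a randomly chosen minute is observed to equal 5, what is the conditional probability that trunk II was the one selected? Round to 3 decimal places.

0.478

Likelihoods P(X=5 | ·): I: 0.141808; II: 0.0639618.
Posterior ∝ prior × likelihood. Numerator for II: 0.67·0.0639618 = 0.0428544.
Normalizing constant: 0.33·0.141808 + 0.67·0.0639618 = 0.089651.
P(II | observation) = 0.0428544 / 0.089651 = 0.478014.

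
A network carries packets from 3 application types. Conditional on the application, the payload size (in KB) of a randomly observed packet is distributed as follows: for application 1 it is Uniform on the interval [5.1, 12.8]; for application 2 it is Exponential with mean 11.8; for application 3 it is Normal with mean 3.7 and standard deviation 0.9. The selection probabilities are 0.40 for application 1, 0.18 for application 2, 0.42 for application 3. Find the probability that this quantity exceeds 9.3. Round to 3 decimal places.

0.264

Conditional on each application, P(X > 9.3): 1: 0.454545; 2: 0.454692; 3: 2.45081e-10.
By total probability, P(X > 9.3) = 0.4·0.454545 + 0.18·0.454692 + 0.42·2.45081e-10 = 0.263663.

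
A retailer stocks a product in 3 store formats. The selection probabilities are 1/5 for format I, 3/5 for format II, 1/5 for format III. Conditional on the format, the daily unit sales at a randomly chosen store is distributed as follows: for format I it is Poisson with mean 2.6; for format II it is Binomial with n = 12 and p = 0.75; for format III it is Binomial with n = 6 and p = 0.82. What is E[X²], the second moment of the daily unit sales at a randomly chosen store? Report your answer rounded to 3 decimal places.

56.840

For each component E[X²] = Var + (mean)², giving I: 9.36; II: 83.25; III: 25.092.
Overall E[X²] = 0.2·9.36 + 0.6·83.25 + 0.2·25.092 = 56.8404.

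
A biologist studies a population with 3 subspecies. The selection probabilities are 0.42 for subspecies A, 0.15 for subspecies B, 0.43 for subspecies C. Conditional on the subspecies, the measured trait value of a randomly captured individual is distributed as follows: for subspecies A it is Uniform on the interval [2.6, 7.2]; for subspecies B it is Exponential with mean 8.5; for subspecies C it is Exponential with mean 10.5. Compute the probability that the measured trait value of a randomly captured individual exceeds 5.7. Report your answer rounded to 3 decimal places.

0.464

Conditional on each subspecies, P(X > 5.7): A: 0.326087; B: 0.511408; C: 0.581086.
By total probability, P(X > 5.7) = 0.42·0.326087 + 0.15·0.511408 + 0.43·0.581086 = 0.463534.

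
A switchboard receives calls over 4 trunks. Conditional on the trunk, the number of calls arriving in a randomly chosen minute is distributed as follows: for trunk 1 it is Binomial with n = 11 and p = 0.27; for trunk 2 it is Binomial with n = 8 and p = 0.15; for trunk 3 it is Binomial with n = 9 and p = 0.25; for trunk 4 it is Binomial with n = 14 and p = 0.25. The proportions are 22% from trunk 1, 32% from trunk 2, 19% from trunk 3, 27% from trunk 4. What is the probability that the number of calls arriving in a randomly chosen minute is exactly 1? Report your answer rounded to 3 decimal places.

0.216

Conditional on each trunk, P(X = 1): 1: 0.127639; 2: 0.384693; 3: 0.225254; 4: 0.0831504.
By total probability, P(X = 1) = 0.22·0.127639 + 0.32·0.384693 + 0.19·0.225254 + 0.27·0.0831504 = 0.216431.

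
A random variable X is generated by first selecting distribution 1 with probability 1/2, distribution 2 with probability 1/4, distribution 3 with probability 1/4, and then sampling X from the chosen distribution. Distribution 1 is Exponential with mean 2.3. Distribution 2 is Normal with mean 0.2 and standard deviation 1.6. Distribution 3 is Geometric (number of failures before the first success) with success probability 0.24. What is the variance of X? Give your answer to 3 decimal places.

7.779

Per component, 1: μ=2.3, E[X²]=10.58; 2: μ=0.2, E[X²]=2.6; 3: μ=3.16667, E[X²]=23.2222.
E[X] = 0.5·2.3 + 0.25·0.2 + 0.25·3.16667 = 1.99167.
E[X²] = 0.5·10.58 + 0.25·2.6 + 0.25·23.2222 = 11.7456.
Var(X) = E[X²] − (E[X])² = 11.7456 − 3.96674 = 7.77882.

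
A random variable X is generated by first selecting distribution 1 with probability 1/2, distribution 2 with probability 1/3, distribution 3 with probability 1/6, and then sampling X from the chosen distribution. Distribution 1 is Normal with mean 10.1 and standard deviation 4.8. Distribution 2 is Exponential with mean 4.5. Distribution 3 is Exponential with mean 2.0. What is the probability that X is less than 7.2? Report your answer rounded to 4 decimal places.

0.5646

Conditional on each component, P(X < 7.2): 1: 0.272866; 2: 0.798103; 3: 0.972676.
By total probability, P(X < 7.2) = 0.5·0.272866 + 0.333333·0.798103 + 0.166667·0.972676 = 0.56458.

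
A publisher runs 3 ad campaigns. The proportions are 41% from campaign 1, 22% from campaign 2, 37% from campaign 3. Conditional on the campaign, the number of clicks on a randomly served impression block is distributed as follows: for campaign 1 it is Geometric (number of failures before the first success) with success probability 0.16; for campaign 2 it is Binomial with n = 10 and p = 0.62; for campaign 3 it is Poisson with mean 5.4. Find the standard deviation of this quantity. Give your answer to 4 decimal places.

Per component, 1: μ=5.25, E[X²]=60.375; 2: μ=6.2, E[X²]=40.796; 3: μ=5.4, E[X²]=34.56.
E[X] = 0.41·5.25 + 0.22·6.2 + 0.37·5.4 = 5.5145.
E[X²] = 0.41·60.375 + 0.22·40.796 + 0.37·34.56 = 46.5161.
Var(X) = E[X²] − (E[X])² = 46.5161 − 30.4097 = 16.1064.
SD(X) = √16.1064 = 4.01327.

4.0133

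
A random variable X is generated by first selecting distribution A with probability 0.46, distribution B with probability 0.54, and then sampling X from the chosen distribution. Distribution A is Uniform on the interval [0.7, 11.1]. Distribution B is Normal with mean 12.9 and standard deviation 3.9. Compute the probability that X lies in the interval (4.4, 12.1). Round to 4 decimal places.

Conditional on each component, P(4.4 < X < 12.1): A: 0.644231; B: 0.404088.
By total probability, P(4.4 < X < 12.1) = 0.46·0.644231 + 0.54·0.404088 = 0.514554.

0.5146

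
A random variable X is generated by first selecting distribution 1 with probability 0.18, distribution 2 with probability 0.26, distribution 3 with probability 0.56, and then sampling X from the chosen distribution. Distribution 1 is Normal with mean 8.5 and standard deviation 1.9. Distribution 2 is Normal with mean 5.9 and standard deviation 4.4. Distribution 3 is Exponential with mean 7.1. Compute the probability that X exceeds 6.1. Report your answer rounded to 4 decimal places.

0.5239

Conditional on each component, P(X > 6.1): 1: 0.896734; 2: 0.481873; 3: 0.42352.
By total probability, P(X > 6.1) = 0.18·0.896734 + 0.26·0.481873 + 0.56·0.42352 = 0.52387.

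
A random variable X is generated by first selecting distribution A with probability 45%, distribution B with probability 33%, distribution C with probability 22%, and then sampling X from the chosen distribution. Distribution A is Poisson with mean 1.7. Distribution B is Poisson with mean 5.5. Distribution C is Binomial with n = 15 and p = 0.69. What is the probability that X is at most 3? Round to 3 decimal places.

0.475

Conditional on each component, P(X ≤ 3): A: 0.906811; B: 0.201699; C: 0.000130747.
By total probability, P(X ≤ 3) = 0.45·0.906811 + 0.33·0.201699 + 0.22·0.000130747 = 0.474654.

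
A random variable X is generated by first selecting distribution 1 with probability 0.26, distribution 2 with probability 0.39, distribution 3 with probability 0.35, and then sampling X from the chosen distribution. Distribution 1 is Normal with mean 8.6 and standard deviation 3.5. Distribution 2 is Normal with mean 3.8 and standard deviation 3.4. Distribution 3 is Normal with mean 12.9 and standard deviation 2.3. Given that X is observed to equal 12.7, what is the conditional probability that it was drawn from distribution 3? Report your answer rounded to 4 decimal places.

Likelihoods f(12.7 | ·): 1: 0.0573935; 2: 0.00381524; 3: 0.172799.
Posterior ∝ prior × likelihood. Numerator for 3: 0.35·0.172799 = 0.0604795.
Normalizing constant: 0.26·0.0573935 + 0.39·0.00381524 + 0.35·0.172799 = 0.0768898.
P(3 | observation) = 0.0604795 / 0.0768898 = 0.786574.

0.7866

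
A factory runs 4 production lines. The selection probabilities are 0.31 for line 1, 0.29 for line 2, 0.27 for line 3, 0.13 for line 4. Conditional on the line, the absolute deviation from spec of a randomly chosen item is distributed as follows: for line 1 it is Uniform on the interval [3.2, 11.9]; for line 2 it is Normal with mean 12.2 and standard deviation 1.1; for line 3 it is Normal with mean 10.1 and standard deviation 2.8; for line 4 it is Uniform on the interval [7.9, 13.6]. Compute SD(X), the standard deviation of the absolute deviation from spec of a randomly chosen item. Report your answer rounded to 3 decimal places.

Per component, 1: μ=7.55, E[X²]=63.31; 2: μ=12.2, E[X²]=150.05; 3: μ=10.1, E[X²]=109.85; 4: μ=10.75, E[X²]=118.27.
E[X] = 0.31·7.55 + 0.29·12.2 + 0.27·10.1 + 0.13·10.75 = 10.003.
E[X²] = 0.31·63.31 + 0.29·150.05 + 0.27·109.85 + 0.13·118.27 = 108.175.
Var(X) = E[X²] − (E[X])² = 108.175 − 100.06 = 8.11519.
SD(X) = √8.11519 = 2.84872.

2.849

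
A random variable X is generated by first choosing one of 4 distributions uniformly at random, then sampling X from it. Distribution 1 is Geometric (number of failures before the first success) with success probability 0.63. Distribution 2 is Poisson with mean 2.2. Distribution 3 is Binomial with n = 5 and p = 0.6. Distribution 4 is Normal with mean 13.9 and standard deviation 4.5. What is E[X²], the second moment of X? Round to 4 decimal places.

57.9943

For each component E[X²] = Var + (mean)², giving 1: 1.27715; 2: 7.04; 3: 10.2; 4: 213.46.
Overall E[X²] = 0.25·1.27715 + 0.25·7.04 + 0.25·10.2 + 0.25·213.46 = 57.9943.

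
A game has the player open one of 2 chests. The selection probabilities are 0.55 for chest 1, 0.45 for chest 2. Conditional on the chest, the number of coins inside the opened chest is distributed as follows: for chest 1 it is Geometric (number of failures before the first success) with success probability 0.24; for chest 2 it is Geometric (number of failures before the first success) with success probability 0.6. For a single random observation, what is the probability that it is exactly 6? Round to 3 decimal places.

Conditional on each chest, P(X = 6): 1: 0.046248; 2: 0.0024576.
By total probability, P(X = 6) = 0.55·0.046248 + 0.45·0.0024576 = 0.0265423.

0.027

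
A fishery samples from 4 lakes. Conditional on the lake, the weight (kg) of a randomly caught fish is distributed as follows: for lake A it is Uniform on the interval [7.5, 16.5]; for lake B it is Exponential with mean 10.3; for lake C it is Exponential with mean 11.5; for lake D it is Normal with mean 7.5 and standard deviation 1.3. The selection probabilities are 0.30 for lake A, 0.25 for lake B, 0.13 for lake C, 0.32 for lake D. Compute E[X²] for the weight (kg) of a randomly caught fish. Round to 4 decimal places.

For each component E[X²] = Var + (mean)², giving A: 150.75; B: 212.18; C: 264.5; D: 57.94.
Overall E[X²] = 0.3·150.75 + 0.25·212.18 + 0.13·264.5 + 0.32·57.94 = 151.196.

151.1958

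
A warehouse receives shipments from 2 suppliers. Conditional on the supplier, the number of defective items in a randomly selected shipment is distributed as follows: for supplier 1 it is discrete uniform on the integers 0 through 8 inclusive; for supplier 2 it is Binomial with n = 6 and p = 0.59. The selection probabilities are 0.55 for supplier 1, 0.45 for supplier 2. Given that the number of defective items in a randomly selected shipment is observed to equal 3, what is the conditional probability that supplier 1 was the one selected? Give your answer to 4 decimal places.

Likelihoods P(X=3 | ·): 1: 0.111111; 2: 0.283099.
Posterior ∝ prior × likelihood. Numerator for 1: 0.55·0.111111 = 0.0611111.
Normalizing constant: 0.55·0.111111 + 0.45·0.283099 = 0.188505.
P(1 | observation) = 0.0611111 / 0.188505 = 0.324188.

0.3242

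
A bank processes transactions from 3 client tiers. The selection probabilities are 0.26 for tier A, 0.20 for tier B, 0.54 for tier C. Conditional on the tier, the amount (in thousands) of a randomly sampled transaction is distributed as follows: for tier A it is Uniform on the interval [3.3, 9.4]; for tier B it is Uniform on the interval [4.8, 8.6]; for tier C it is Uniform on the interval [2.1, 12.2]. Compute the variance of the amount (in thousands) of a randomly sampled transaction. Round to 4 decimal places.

5.7554

Per component, A: μ=6.35, E[X²]=43.4233; B: μ=6.7, E[X²]=46.0933; C: μ=7.15, E[X²]=59.6233.
E[X] = 0.26·6.35 + 0.2·6.7 + 0.54·7.15 = 6.852.
E[X²] = 0.26·43.4233 + 0.2·46.0933 + 0.54·59.6233 = 52.7053.
Var(X) = E[X²] − (E[X])² = 52.7053 − 46.9499 = 5.75543.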